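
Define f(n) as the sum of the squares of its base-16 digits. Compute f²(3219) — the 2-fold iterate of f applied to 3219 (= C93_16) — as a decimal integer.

296

3219 = (12,9,3)_16 → 234
234 = (14,10)_16 → 296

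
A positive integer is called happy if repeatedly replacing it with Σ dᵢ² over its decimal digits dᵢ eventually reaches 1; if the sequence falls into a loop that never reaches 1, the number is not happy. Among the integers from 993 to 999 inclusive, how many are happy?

993: 993 → 171 → 51 → 26 → 40 → 16 → 37 → 58 → 89 → 145 → 42 → 20 → 4 → 16  — not happy
994: 994 → 178 → 114 → 18 → 65 → 61 → 37 → 58 → 89 → 145 → 42 → 20 → 4 → 16 → 37  — not happy
995: 995 → 187 → 114 → 18 → 65 → 61 → 37 → 58 → 89 → 145 → 42 → 20 → 4 → 16 → 37  — not happy
996: 996 → 198 → 146 → 53 → 34 → 25 → 29 → 85 → 89 → 145 → 42 → 20 → 4 → 16 → 37 → 58 → 89  — not happy
997: 997 → 211 → 6 → 36 → 45 → 41 → 17 → 50 → 25 → 29 → 85 → 89 → 145 → 42 → 20 → 4 → 16 → 37 → 58 → 89  — not happy
998: 998 → 226 → 44 → 32 → 13 → 10 → 1  — happy
999: 999 → 243 → 29 → 85 → 89 → 145 → 42 → 20 → 4 → 16 → 37 → 58 → 89  — not happy
happy: 998

1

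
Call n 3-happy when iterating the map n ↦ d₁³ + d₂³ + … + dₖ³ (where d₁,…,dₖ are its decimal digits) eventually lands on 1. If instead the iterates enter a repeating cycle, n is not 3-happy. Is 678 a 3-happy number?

678 → 6³ + 7³ + 8³ = 1071
1071 → 1³ + 0³ + 7³ + 1³ = 345
345 → 3³ + 4³ + 5³ = 216
216 → 2³ + 1³ + 6³ = 225
225 → 2³ + 2³ + 5³ = 141
141 → 1³ + 4³ + 1³ = 66
66 → 6³ + 6³ = 432
432 → 4³ + 3³ + 2³ = 99
99 → 9³ + 9³ = 1458
1458 → 1³ + 4³ + 5³ + 8³ = 702
702 → 7³ + 0³ + 2³ = 351
351 → 3³ + 5³ + 1³ = 153
153 → 1³ + 5³ + 3³ = 153  — 153 already seen; the sequence cycles without reaching 1.

not 3-happy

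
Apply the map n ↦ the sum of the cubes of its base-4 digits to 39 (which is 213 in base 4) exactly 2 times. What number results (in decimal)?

9

39 = (2,1,3)_4 → 2³ + 1³ + 3³ = 8 + 1 + 27 = 36
36 = (2,1,0)_4 → 2³ + 1³ + 0³ = 8 + 1 + 0 = 9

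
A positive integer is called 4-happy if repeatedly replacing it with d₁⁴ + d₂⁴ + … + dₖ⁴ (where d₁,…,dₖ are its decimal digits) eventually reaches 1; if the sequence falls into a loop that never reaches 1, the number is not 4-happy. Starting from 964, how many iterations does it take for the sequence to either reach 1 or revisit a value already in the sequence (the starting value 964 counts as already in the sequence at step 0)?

9

964 → 9⁴ + 6⁴ + 4⁴ = 8113
8113 → 8⁴ + 1⁴ + 1⁴ + 3⁴ = 4179
4179 → 4⁴ + 1⁴ + 7⁴ + 9⁴ = 9219
9219 → 9⁴ + 2⁴ + 1⁴ + 9⁴ = 13139
13139 → 1⁴ + 3⁴ + 1⁴ + 3⁴ + 9⁴ = 6725
6725 → 6⁴ + 7⁴ + 2⁴ + 5⁴ = 4338
4338 → 4⁴ + 3⁴ + 3⁴ + 8⁴ = 4514
4514 → 4⁴ + 5⁴ + 1⁴ + 4⁴ = 1138
1138 → 1⁴ + 1⁴ + 3⁴ + 8⁴ = 4179  — 4179 repeats.
That took 9 steps.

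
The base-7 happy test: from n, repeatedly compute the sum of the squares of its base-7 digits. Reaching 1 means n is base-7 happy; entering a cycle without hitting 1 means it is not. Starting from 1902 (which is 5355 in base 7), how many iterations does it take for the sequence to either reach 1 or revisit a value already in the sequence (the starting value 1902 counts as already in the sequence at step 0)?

1902 = (5,3,5,5)_7 → 5² + 3² + 5² + 5² = 84
84 = (1,5,0)_7 → 1² + 5² + 0² = 26
26 = (3,5)_7 → 3² + 5² = 34
34 = (4,6)_7 → 4² + 6² = 52
52 = (1,0,3)_7 → 1² + 0² + 3² = 10
10 = (1,3)_7 → 1² + 3² = 10  — 10 repeats.
That took 6 steps.

6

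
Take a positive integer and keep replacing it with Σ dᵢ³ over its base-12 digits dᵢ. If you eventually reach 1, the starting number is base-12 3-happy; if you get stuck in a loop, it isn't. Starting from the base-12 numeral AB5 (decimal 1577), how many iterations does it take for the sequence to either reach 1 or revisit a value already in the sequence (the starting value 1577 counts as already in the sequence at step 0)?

1577 = (10,11,5)_12 → 10³ + 11³ + 5³ = 2456
2456 = (1,5,0,8)_12 → 1³ + 5³ + 0³ + 8³ = 638
638 = (4,5,2)_12 → 4³ + 5³ + 2³ = 197
197 = (1,4,5)_12 → 1³ + 4³ + 5³ = 190
190 = (1,3,10)_12 → 1³ + 3³ + 10³ = 1028
1028 = (7,1,8)_12 → 7³ + 1³ + 8³ = 856
856 = (5,11,4)_12 → 5³ + 11³ + 4³ = 1520
1520 = (10,6,8)_12 → 10³ + 6³ + 8³ = 1728
1728 = (1,0,0,0)_12 → 1³ + 0³ + 0³ + 0³ = 1  — reached 1.
That took 9 steps.

9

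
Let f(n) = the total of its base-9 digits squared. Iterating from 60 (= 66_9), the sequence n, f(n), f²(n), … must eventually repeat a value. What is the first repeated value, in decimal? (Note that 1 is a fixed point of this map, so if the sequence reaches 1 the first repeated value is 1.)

50

60 = (6,6)_9 → 6² + 6² = 72
72 = (8,0)_9 → 8² + 0² = 64
64 = (7,1)_9 → 7² + 1² = 50
50 = (5,5)_9 → 5² + 5² = 50  — 50 already appeared earlier.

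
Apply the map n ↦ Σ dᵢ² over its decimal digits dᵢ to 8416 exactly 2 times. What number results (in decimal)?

8416 → 8² + 4² + 1² + 6² = 117
117 → 1² + 1² + 7² = 51

51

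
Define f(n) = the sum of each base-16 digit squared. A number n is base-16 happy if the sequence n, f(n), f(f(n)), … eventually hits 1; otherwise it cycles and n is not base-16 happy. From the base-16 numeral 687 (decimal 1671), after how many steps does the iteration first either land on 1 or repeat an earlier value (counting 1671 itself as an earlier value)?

1671 = (6,8,7)_16 → 6² + 8² + 7² = 149
149 = (9,5)_16 → 9² + 5² = 106
106 = (6,10)_16 → 6² + 10² = 136
136 = (8,8)_16 → 8² + 8² = 128
128 = (8,0)_16 → 8² + 0² = 64
64 = (4,0)_16 → 4² + 0² = 16
16 = (1,0)_16 → 1² + 0² = 1  — reached 1.
That took 7 steps.

7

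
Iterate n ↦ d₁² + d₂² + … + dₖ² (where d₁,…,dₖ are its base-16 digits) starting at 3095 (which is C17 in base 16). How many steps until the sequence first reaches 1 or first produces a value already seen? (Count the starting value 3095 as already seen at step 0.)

3095 = (12,1,7)_16 → 12² + 1² + 7² = 144 + 1 + 49 = 194
194 = (12,2)_16 → 12² + 2² = 144 + 4 = 148
148 = (9,4)_16 → 9² + 4² = 81 + 16 = 97
97 = (6,1)_16 → 6² + 1² = 36 + 1 = 37
37 = (2,5)_16 → 2² + 5² = 4 + 25 = 29
29 = (1,13)_16 → 1² + 13² = 1 + 169 = 170
170 = (10,10)_16 → 10² + 10² = 100 + 100 = 200
200 = (12,8)_16 → 12² + 8² = 144 + 64 = 208
208 = (13,0)_16 → 13² + 0² = 169 + 0 = 169
169 = (10,9)_16 → 10² + 9² = 100 + 81 = 181
181 = (11,5)_16 → 11² + 5² = 121 + 25 = 146
146 = (9,2)_16 → 9² + 2² = 81 + 4 = 85
85 = (5,5)_16 → 5² + 5² = 25 + 25 = 50
50 = (3,2)_16 → 3² + 2² = 9 + 4 = 13
13 = (13)_16 → 13² = 169  — 169 repeats.
That took 15 steps.

15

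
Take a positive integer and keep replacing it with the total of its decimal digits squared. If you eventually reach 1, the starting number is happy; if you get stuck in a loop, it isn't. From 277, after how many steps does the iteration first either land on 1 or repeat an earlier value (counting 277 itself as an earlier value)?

277 → 2² + 7² + 7² = 102
102 → 1² + 0² + 2² = 5
5 → 5² = 25
25 → 2² + 5² = 29
29 → 2² + 9² = 85
85 → 8² + 5² = 89
89 → 8² + 9² = 145
145 → 1² + 4² + 5² = 42
42 → 4² + 2² = 20
20 → 2² + 0² = 4
4 → 4² = 16
16 → 1² + 6² = 37
37 → 3² + 7² = 58
58 → 5² + 8² = 89  — 89 repeats.
That took 14 steps.

14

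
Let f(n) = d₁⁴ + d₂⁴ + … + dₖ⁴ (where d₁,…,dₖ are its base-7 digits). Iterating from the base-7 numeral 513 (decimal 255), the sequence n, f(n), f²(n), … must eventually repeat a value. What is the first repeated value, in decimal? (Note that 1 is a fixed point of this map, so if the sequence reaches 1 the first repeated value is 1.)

255 = (5,1,3)_7 → 5⁴ + 1⁴ + 3⁴ = 707
707 = (2,0,3,0)_7 → 2⁴ + 0⁴ + 3⁴ + 0⁴ = 97
97 = (1,6,6)_7 → 1⁴ + 6⁴ + 6⁴ = 2593
2593 = (1,0,3,6,3)_7 → 1⁴ + 0⁴ + 3⁴ + 6⁴ + 3⁴ = 1459
1459 = (4,1,5,3)_7 → 4⁴ + 1⁴ + 5⁴ + 3⁴ = 963
963 = (2,5,4,4)_7 → 2⁴ + 5⁴ + 4⁴ + 4⁴ = 1153
1153 = (3,2,3,5)_7 → 3⁴ + 2⁴ + 3⁴ + 5⁴ = 803
803 = (2,2,2,5)_7 → 2⁴ + 2⁴ + 2⁴ + 5⁴ = 673
673 = (1,6,5,1)_7 → 1⁴ + 6⁴ + 5⁴ + 1⁴ = 1923
1923 = (5,4,1,5)_7 → 5⁴ + 4⁴ + 1⁴ + 5⁴ = 1507
1507 = (4,2,5,2)_7 → 4⁴ + 2⁴ + 5⁴ + 2⁴ = 913
913 = (2,4,4,3)_7 → 2⁴ + 4⁴ + 4⁴ + 3⁴ = 609
609 = (1,5,3,0)_7 → 1⁴ + 5⁴ + 3⁴ + 0⁴ = 707  — 707 already appeared earlier.

707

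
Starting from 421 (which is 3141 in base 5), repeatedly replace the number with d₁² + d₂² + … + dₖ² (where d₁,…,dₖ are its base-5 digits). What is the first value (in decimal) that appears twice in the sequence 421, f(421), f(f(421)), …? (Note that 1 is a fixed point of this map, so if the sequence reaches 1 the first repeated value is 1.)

1

421 = (3,1,4,1)_5 → 27
27 = (1,0,2)_5 → 5
5 = (1,0)_5 → 1  — reached the fixed point 1.
1 → 1, so 1 is the first repeated value.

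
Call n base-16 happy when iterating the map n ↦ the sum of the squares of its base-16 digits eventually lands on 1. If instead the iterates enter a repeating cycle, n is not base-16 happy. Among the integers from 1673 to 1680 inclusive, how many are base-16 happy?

1673: 1673 → 181 → 146 → 85 → 50 → 13 → 169 → 181  (repeats 181)
1674: 1674 → 200 → 208 → 169 → 181 → 146 → 85 → 50 → 13 → 169  (repeats 169)
1675: 1675 → 221 → 338 → 30 → 197 → 169 → 181 → 146 → 85 → 50 → 13 → 169  (repeats 169)
1676: 1676 → 244 → 241 → 226 → 200 → 208 → 169 → 181 → 146 → 85 → 50 → 13 → 169  (repeats 169)
1677: 1677 → 269 → 170 → 200 → 208 → 169 → 181 → 146 → 85 → 50 → 13 → 169  (repeats 169)
1678: 1678 → 296 → 69 → 41 → 85 → 50 → 13 → 169 → 181 → 146 → 85  (repeats 85)
1679: 1679 → 325 → 42 → 104 → 100 → 52 → 25 → 82 → 29 → 170 → 200 → 208 → 169 → 181 → 146 → 85 → 50 → 13 → 169  (repeats 169)
1680: 1680 → 117 → 74 → 116 → 65 → 17 → 2 → 4 → 16 → 1  (reaches 1)
base-16 happy: 1680

1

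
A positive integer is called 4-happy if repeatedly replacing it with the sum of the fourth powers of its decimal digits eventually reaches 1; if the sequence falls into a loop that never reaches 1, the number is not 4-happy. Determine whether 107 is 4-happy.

not 4-happy

107 → 1⁴ + 0⁴ + 7⁴ = 1 + 0 + 2401 = 2402
2402 → 2⁴ + 4⁴ + 0⁴ + 2⁴ = 16 + 256 + 0 + 16 = 288
288 → 2⁴ + 8⁴ + 8⁴ = 16 + 4096 + 4096 = 8208
8208 → 8⁴ + 2⁴ + 0⁴ + 8⁴ = 4096 + 16 + 0 + 4096 = 8208  — 8208 already seen; the sequence cycles without reaching 1.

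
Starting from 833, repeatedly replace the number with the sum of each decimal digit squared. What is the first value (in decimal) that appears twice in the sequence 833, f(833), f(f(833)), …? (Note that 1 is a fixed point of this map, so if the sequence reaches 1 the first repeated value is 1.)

1

833 → 8² + 3² + 3² = 82
82 → 8² + 2² = 68
68 → 6² + 8² = 100
100 → 1² + 0² + 0² = 1  — reached the fixed point 1.
1 → 1, so 1 is the first repeated value.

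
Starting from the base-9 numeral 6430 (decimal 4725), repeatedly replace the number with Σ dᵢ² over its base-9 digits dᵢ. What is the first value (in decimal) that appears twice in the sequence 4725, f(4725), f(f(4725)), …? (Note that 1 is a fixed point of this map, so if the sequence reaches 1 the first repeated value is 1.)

4725 = (6,4,3,0)_9 → 6² + 4² + 3² + 0² = 61
61 = (6,7)_9 → 6² + 7² = 85
85 = (1,0,4)_9 → 1² + 0² + 4² = 17
17 = (1,8)_9 → 1² + 8² = 65
65 = (7,2)_9 → 7² + 2² = 53
53 = (5,8)_9 → 5² + 8² = 89
89 = (1,0,8)_9 → 1² + 0² + 8² = 65  — 65 already appeared earlier.

65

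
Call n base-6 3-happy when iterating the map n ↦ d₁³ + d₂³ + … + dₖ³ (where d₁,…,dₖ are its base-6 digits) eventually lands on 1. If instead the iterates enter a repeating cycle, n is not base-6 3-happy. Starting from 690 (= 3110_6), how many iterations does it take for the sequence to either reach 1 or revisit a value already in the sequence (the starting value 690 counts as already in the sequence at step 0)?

10

690 = (3,1,1,0)_6 → 29
29 = (4,5)_6 → 189
189 = (5,1,3)_6 → 153
153 = (4,1,3)_6 → 92
92 = (2,3,2)_6 → 43
43 = (1,1,1)_6 → 3
3 = (3)_6 → 27
27 = (4,3)_6 → 91
91 = (2,3,1)_6 → 36
36 = (1,0,0)_6 → 1  — reached 1.
That took 10 steps.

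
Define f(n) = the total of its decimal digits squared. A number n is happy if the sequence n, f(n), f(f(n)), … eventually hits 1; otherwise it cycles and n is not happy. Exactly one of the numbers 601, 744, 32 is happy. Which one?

601: 601 → 37 → 58 → 89 → 145 → 42 → 20 → 4 → 16 → 37  — repeats 37 (not happy)
744: 744 → 81 → 65 → 61 → 37 → 58 → 89 → 145 → 42 → 20 → 4 → 16 → 37  — repeats 37 (not happy)
32: 32 → 13 → 10 → 1  — reaches 1 (happy)

32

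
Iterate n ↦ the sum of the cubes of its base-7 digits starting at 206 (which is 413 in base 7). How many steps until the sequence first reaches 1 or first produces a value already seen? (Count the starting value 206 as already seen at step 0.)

206 = (4,1,3)_7 → 4³ + 1³ + 3³ = 92
92 = (1,6,1)_7 → 1³ + 6³ + 1³ = 218
218 = (4,3,1)_7 → 4³ + 3³ + 1³ = 92  — 92 repeats.
That took 3 steps.

3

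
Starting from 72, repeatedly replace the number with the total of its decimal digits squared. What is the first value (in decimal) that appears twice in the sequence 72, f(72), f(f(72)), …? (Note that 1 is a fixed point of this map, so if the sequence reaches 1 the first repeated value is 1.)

72 → 7² + 2² = 49 + 4 = 53
53 → 5² + 3² = 25 + 9 = 34
34 → 3² + 4² = 9 + 16 = 25
25 → 2² + 5² = 4 + 25 = 29
29 → 2² + 9² = 4 + 81 = 85
85 → 8² + 5² = 64 + 25 = 89
89 → 8² + 9² = 64 + 81 = 145
145 → 1² + 4² + 5² = 1 + 16 + 25 = 42
42 → 4² + 2² = 16 + 4 = 20
20 → 2² + 0² = 4 + 0 = 4
4 → 4² = 16
16 → 1² + 6² = 1 + 36 = 37
37 → 3² + 7² = 9 + 49 = 58
58 → 5² + 8² = 25 + 64 = 89  — 89 already appeared earlier.

89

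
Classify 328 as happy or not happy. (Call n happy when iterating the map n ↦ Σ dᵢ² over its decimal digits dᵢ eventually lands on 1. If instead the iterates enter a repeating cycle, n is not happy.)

328 → 3² + 2² + 8² = 77
77 → 7² + 7² = 98
98 → 9² + 8² = 145
145 → 1² + 4² + 5² = 42
42 → 4² + 2² = 20
20 → 2² + 0² = 4
4 → 4² = 16
16 → 1² + 6² = 37
37 → 3² + 7² = 58
58 → 5² + 8² = 89
89 → 8² + 9² = 145  — 145 already seen; the sequence cycles without reaching 1.

not happy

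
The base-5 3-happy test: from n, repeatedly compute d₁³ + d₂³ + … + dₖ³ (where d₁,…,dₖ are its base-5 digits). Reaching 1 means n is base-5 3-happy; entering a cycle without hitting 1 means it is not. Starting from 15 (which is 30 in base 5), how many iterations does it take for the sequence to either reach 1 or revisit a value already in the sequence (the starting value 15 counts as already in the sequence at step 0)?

5

15 = (3,0)_5 → 3³ + 0³ = 27
27 = (1,0,2)_5 → 1³ + 0³ + 2³ = 9
9 = (1,4)_5 → 1³ + 4³ = 65
65 = (2,3,0)_5 → 2³ + 3³ + 0³ = 35
35 = (1,2,0)_5 → 1³ + 2³ + 0³ = 9  — 9 repeats.
That took 5 steps.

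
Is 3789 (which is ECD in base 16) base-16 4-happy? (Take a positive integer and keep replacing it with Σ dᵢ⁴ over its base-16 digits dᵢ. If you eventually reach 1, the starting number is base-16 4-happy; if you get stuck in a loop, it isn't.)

3789 = (14,12,13)_16 → 14⁴ + 12⁴ + 13⁴ = 38416 + 20736 + 28561 = 87713
87713 = (1,5,6,10,1)_16 → 1⁴ + 5⁴ + 6⁴ + 10⁴ + 1⁴ = 1 + 625 + 1296 + 10000 + 1 = 11923
11923 = (2,14,9,3)_16 → 2⁴ + 14⁴ + 9⁴ + 3⁴ = 16 + 38416 + 6561 + 81 = 45074
45074 = (11,0,1,2)_16 → 11⁴ + 0⁴ + 1⁴ + 2⁴ = 14641 + 0 + 1 + 16 = 14658
14658 = (3,9,4,2)_16 → 3⁴ + 9⁴ + 4⁴ + 2⁴ = 81 + 6561 + 256 + 16 = 6914
6914 = (1,11,0,2)_16 → 1⁴ + 11⁴ + 0⁴ + 2⁴ = 1 + 14641 + 0 + 16 = 14658  — 14658 already seen; the sequence cycles without reaching 1.

not base-16 4-happy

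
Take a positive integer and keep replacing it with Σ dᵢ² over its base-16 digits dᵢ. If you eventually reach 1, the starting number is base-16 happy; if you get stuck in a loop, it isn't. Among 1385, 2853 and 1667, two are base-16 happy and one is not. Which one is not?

1385: 1385 → 142 → 260 → 17 → 2 → 4 → 16 → 1  — reaches 1 (base-16 happy)
2853: 2853 → 150 → 117 → 74 → 116 → 65 → 17 → 2 → 4 → 16 → 1  — reaches 1 (base-16 happy)
1667: 1667 → 109 → 205 → 313 → 91 → 146 → 85 → 50 → 13 → 169 → 181 → 146  — repeats 146 (not base-16 happy)

1667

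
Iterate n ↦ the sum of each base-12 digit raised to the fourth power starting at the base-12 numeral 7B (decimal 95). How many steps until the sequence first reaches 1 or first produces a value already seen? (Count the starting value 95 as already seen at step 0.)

95 = (7,11)_12 → 17042
17042 = (9,10,4,2)_12 → 16833
16833 = (9,8,10,9)_12 → 27218
27218 = (1,3,9,0,2)_12 → 6659
6659 = (3,10,2,11)_12 → 24738
24738 = (1,2,3,9,6)_12 → 7955
7955 = (4,7,2,11)_12 → 17314
17314 = (10,0,2,10)_12 → 20016
20016 = (11,7,0,0)_12 → 17042  — 17042 repeats.
That took 9 steps.

9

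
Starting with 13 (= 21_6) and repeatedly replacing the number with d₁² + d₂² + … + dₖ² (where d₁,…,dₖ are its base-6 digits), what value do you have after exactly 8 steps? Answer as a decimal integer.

13 = (2,1)_6 → 2² + 1² = 4 + 1 = 5
5 = (5)_6 → 5² = 25
25 = (4,1)_6 → 4² + 1² = 16 + 1 = 17
17 = (2,5)_6 → 2² + 5² = 4 + 25 = 29
29 = (4,5)_6 → 4² + 5² = 16 + 25 = 41
41 = (1,0,5)_6 → 1² + 0² + 5² = 1 + 0 + 25 = 26
26 = (4,2)_6 → 4² + 2² = 16 + 4 = 20
20 = (3,2)_6 → 3² + 2² = 9 + 4 = 13

13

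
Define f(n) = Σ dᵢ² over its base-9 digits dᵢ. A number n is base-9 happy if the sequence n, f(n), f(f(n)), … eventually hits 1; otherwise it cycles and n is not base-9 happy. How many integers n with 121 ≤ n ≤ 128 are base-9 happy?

2

121: 121 → 33 → 45 → 25 → 53 → 89 → 65 → 53  — not base-9 happy
122: 122 → 42 → 52 → 74 → 68 → 74  — not base-9 happy
123: 123 → 53 → 89 → 65 → 53  — not base-9 happy
124: 124 → 66 → 58 → 52 → 74 → 68 → 74  — not base-9 happy
125: 125 → 81 → 1  — base-9 happy
126: 126 → 26 → 68 → 74 → 68  — not base-9 happy
127: 127 → 27 → 9 → 1  — base-9 happy
128: 128 → 30 → 18 → 4 → 16 → 50 → 50  — not base-9 happy
base-9 happy: 125, 127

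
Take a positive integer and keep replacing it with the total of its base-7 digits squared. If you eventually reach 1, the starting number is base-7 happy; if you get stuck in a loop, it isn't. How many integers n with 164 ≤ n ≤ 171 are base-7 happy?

164: 164 → 22 → 10 → 10  — not base-7 happy
165: 165 → 29 → 17 → 13 → 37 → 29  — not base-7 happy
166: 166 → 38 → 34 → 52 → 10 → 10  — not base-7 happy
167: 167 → 49 → 1  — base-7 happy
168: 168 → 18 → 20 → 40 → 50 → 2 → 4 → 16 → 8 → 2  — not base-7 happy
169: 169 → 19 → 29 → 17 → 13 → 37 → 29  — not base-7 happy
170: 170 → 22 → 10 → 10  — not base-7 happy
171: 171 → 27 → 45 → 45  — not base-7 happy
base-7 happy: 167

1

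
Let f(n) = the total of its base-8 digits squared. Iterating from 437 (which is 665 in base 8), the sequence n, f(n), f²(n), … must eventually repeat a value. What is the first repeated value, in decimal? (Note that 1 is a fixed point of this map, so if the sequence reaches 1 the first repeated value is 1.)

1

437 = (6,6,5)_8 → 6² + 6² + 5² = 36 + 36 + 25 = 97
97 = (1,4,1)_8 → 1² + 4² + 1² = 1 + 16 + 1 = 18
18 = (2,2)_8 → 2² + 2² = 4 + 4 = 8
8 = (1,0)_8 → 1² + 0² = 1 + 0 = 1  — reached the fixed point 1.
1 → 1, so 1 is the first repeated value.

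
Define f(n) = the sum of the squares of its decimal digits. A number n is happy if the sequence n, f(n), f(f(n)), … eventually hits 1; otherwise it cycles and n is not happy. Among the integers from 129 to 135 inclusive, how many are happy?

3

129: 129 → 86 → 100 → 1  (reaches 1)
130: 130 → 10 → 1  (reaches 1)
131: 131 → 11 → 2 → 4 → 16 → 37 → 58 → 89 → 145 → 42 → 20 → 4  (repeats 4)
132: 132 → 14 → 17 → 50 → 25 → 29 → 85 → 89 → 145 → 42 → 20 → 4 → 16 → 37 → 58 → 89  (repeats 89)
133: 133 → 19 → 82 → 68 → 100 → 1  (reaches 1)
134: 134 → 26 → 40 → 16 → 37 → 58 → 89 → 145 → 42 → 20 → 4 → 16  (repeats 16)
135: 135 → 35 → 34 → 25 → 29 → 85 → 89 → 145 → 42 → 20 → 4 → 16 → 37 → 58 → 89  (repeats 89)
happy: 129, 130, 133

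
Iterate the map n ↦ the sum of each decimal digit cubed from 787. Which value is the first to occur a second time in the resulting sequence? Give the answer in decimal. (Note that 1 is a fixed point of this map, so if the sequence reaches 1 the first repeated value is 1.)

1

787 → 7³ + 8³ + 7³ = 343 + 512 + 343 = 1198
1198 → 1³ + 1³ + 9³ + 8³ = 1 + 1 + 729 + 512 = 1243
1243 → 1³ + 2³ + 4³ + 3³ = 1 + 8 + 64 + 27 = 100
100 → 1³ + 0³ + 0³ = 1 + 0 + 0 = 1  — reached the fixed point 1.
1 → 1, so 1 is the first repeated value.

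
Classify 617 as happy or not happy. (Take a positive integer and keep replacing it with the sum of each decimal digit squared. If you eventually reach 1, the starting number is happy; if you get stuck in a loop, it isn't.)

617 → 6² + 1² + 7² = 36 + 1 + 49 = 86
86 → 8² + 6² = 64 + 36 = 100
100 → 1² + 0² + 0² = 1 + 0 + 0 = 1  — reached 1.

happy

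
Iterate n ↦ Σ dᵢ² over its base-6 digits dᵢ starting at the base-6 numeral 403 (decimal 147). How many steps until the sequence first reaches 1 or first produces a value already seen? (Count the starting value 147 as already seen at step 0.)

147 = (4,0,3)_6 → 4² + 0² + 3² = 16 + 0 + 9 = 25
25 = (4,1)_6 → 4² + 1² = 16 + 1 = 17
17 = (2,5)_6 → 2² + 5² = 4 + 25 = 29
29 = (4,5)_6 → 4² + 5² = 16 + 25 = 41
41 = (1,0,5)_6 → 1² + 0² + 5² = 1 + 0 + 25 = 26
26 = (4,2)_6 → 4² + 2² = 16 + 4 = 20
20 = (3,2)_6 → 3² + 2² = 9 + 4 = 13
13 = (2,1)_6 → 2² + 1² = 4 + 1 = 5
5 = (5)_6 → 5² = 25  — 25 repeats.
That took 9 steps.

9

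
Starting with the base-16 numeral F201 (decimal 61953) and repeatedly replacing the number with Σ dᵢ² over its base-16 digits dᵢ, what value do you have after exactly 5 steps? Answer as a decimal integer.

2

61953 = (15,2,0,1)_16 → 15² + 2² + 0² + 1² = 225 + 4 + 0 + 1 = 230
230 = (14,6)_16 → 14² + 6² = 196 + 36 = 232
232 = (14,8)_16 → 14² + 8² = 196 + 64 = 260
260 = (1,0,4)_16 → 1² + 0² + 4² = 1 + 0 + 16 = 17
17 = (1,1)_16 → 1² + 1² = 1 + 1 = 2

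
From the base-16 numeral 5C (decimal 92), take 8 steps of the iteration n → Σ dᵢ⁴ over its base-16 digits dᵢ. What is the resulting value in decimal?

16

92 = (5,12)_16 → 5⁴ + 12⁴ = 21361
21361 = (5,3,7,1)_16 → 5⁴ + 3⁴ + 7⁴ + 1⁴ = 3108
3108 = (12,2,4)_16 → 12⁴ + 2⁴ + 4⁴ = 21008
21008 = (5,2,1,0)_16 → 5⁴ + 2⁴ + 1⁴ + 0⁴ = 642
642 = (2,8,2)_16 → 2⁴ + 8⁴ + 2⁴ = 4128
4128 = (1,0,2,0)_16 → 1⁴ + 0⁴ + 2⁴ + 0⁴ = 17
17 = (1,1)_16 → 1⁴ + 1⁴ = 2
2 = (2)_16 → 2⁴ = 16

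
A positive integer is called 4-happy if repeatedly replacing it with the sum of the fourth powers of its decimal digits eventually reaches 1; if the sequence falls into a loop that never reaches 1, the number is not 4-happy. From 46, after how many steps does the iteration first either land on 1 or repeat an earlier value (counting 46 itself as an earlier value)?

46 → 4⁴ + 6⁴ = 256 + 1296 = 1552
1552 → 1⁴ + 5⁴ + 5⁴ + 2⁴ = 1 + 625 + 625 + 16 = 1267
1267 → 1⁴ + 2⁴ + 6⁴ + 7⁴ = 1 + 16 + 1296 + 2401 = 3714
3714 → 3⁴ + 7⁴ + 1⁴ + 4⁴ = 81 + 2401 + 1 + 256 = 2739
2739 → 2⁴ + 7⁴ + 3⁴ + 9⁴ = 16 + 2401 + 81 + 6561 = 9059
9059 → 9⁴ + 0⁴ + 5⁴ + 9⁴ = 6561 + 0 + 625 + 6561 = 13747
13747 → 1⁴ + 3⁴ + 7⁴ + 4⁴ + 7⁴ = 1 + 81 + 2401 + 256 + 2401 = 5140
5140 → 5⁴ + 1⁴ + 4⁴ + 0⁴ = 625 + 1 + 256 + 0 = 882
882 → 8⁴ + 8⁴ + 2⁴ = 4096 + 4096 + 16 = 8208
8208 → 8⁴ + 2⁴ + 0⁴ + 8⁴ = 4096 + 16 + 0 + 4096 = 8208  — 8208 repeats.
That took 10 steps.

10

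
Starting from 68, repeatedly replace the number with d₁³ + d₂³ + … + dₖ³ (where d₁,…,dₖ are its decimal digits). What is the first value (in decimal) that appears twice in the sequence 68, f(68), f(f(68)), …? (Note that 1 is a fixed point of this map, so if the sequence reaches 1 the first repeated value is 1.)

371

68 → 6³ + 8³ = 216 + 512 = 728
728 → 7³ + 2³ + 8³ = 343 + 8 + 512 = 863
863 → 8³ + 6³ + 3³ = 512 + 216 + 27 = 755
755 → 7³ + 5³ + 5³ = 343 + 125 + 125 = 593
593 → 5³ + 9³ + 3³ = 125 + 729 + 27 = 881
881 → 8³ + 8³ + 1³ = 512 + 512 + 1 = 1025
1025 → 1³ + 0³ + 2³ + 5³ = 1 + 0 + 8 + 125 = 134
134 → 1³ + 3³ + 4³ = 1 + 27 + 64 = 92
92 → 9³ + 2³ = 729 + 8 = 737
737 → 7³ + 3³ + 7³ = 343 + 27 + 343 = 713
713 → 7³ + 1³ + 3³ = 343 + 1 + 27 = 371
371 → 3³ + 7³ + 1³ = 27 + 343 + 1 = 371  — 371 already appeared earlier.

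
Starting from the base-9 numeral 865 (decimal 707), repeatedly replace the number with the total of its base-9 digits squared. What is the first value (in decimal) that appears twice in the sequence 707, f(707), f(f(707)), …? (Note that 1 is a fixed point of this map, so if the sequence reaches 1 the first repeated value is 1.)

707 = (8,6,5)_9 → 8² + 6² + 5² = 64 + 36 + 25 = 125
125 = (1,4,8)_9 → 1² + 4² + 8² = 1 + 16 + 64 = 81
81 = (1,0,0)_9 → 1² + 0² + 0² = 1 + 0 + 0 = 1  — reached the fixed point 1.
1 → 1, so 1 is the first repeated value.

1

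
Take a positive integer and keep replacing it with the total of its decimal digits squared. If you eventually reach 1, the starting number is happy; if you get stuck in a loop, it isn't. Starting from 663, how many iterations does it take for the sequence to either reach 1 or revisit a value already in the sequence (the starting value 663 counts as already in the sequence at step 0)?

12

663 → 81
81 → 65
65 → 61
61 → 37
37 → 58
58 → 89
89 → 145
145 → 42
42 → 20
20 → 4
4 → 16
16 → 37  — 37 repeats.
That took 12 steps.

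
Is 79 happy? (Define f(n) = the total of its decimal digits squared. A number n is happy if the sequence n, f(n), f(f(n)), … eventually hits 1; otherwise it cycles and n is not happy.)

happy

79 → 7² + 9² = 130
130 → 1² + 3² + 0² = 10
10 → 1² + 0² = 1  — reached 1.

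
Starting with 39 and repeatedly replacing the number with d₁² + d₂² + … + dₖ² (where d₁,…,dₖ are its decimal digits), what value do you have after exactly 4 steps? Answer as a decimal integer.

61

39 → 3² + 9² = 9 + 81 = 90
90 → 9² + 0² = 81 + 0 = 81
81 → 8² + 1² = 64 + 1 = 65
65 → 6² + 5² = 36 + 25 = 61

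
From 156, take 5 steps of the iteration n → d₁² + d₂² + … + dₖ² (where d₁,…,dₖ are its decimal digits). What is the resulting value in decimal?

156 → 62
62 → 40
40 → 16
16 → 37
37 → 58

58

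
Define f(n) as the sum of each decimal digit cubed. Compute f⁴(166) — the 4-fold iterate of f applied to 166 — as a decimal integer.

166 → 1³ + 6³ + 6³ = 1 + 216 + 216 = 433
433 → 4³ + 3³ + 3³ = 64 + 27 + 27 = 118
118 → 1³ + 1³ + 8³ = 1 + 1 + 512 = 514
514 → 5³ + 1³ + 4³ = 125 + 1 + 64 = 190

190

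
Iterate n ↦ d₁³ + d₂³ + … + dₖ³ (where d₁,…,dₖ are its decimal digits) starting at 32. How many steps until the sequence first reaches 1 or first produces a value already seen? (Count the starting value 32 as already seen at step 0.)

32 → 3³ + 2³ = 35
35 → 3³ + 5³ = 152
152 → 1³ + 5³ + 2³ = 134
134 → 1³ + 3³ + 4³ = 92
92 → 9³ + 2³ = 737
737 → 7³ + 3³ + 7³ = 713
713 → 7³ + 1³ + 3³ = 371
371 → 3³ + 7³ + 1³ = 371  — 371 repeats.
That took 8 steps.

8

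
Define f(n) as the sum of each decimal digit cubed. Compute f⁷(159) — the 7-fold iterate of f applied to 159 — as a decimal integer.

513

159 → 1³ + 5³ + 9³ = 1 + 125 + 729 = 855
855 → 8³ + 5³ + 5³ = 512 + 125 + 125 = 762
762 → 7³ + 6³ + 2³ = 343 + 216 + 8 = 567
567 → 5³ + 6³ + 7³ = 125 + 216 + 343 = 684
684 → 6³ + 8³ + 4³ = 216 + 512 + 64 = 792
792 → 7³ + 9³ + 2³ = 343 + 729 + 8 = 1080
1080 → 1³ + 0³ + 8³ + 0³ = 1 + 0 + 512 + 0 = 513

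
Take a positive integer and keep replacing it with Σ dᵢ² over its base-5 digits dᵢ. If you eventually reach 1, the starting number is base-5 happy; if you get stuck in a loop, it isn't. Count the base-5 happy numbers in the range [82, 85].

82: 82 → 14 → 20 → 16 → 10 → 4 → 16  (repeats 16)
83: 83 → 19 → 25 → 1  (reaches 1)
84: 84 → 26 → 2 → 4 → 16 → 10 → 4  (repeats 4)
85: 85 → 13 → 13  (repeats 13)
base-5 happy: 83

1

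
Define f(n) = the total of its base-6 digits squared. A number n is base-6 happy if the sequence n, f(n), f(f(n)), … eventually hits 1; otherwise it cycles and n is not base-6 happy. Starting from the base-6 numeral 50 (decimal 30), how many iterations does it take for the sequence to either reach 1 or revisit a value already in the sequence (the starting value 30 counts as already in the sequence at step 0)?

9

30 = (5,0)_6 → 25
25 = (4,1)_6 → 17
17 = (2,5)_6 → 29
29 = (4,5)_6 → 41
41 = (1,0,5)_6 → 26
26 = (4,2)_6 → 20
20 = (3,2)_6 → 13
13 = (2,1)_6 → 5
5 = (5)_6 → 25  — 25 repeats.
That took 9 steps.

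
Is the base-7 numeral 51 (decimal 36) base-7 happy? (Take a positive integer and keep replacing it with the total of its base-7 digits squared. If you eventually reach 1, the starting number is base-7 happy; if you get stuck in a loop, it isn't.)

not base-7 happy

36 = (5,1)_7 → 5² + 1² = 25 + 1 = 26
26 = (3,5)_7 → 3² + 5² = 9 + 25 = 34
34 = (4,6)_7 → 4² + 6² = 16 + 36 = 52
52 = (1,0,3)_7 → 1² + 0² + 3² = 1 + 0 + 9 = 10
10 = (1,3)_7 → 1² + 3² = 1 + 9 = 10  — 10 already seen; the sequence cycles without reaching 1.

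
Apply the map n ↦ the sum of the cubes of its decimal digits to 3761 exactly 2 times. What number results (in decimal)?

3761 → 3³ + 7³ + 6³ + 1³ = 27 + 343 + 216 + 1 = 587
587 → 5³ + 8³ + 7³ = 125 + 512 + 343 = 980

980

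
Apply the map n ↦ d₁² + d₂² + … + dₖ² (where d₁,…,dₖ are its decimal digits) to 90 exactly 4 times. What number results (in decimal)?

90 → 9² + 0² = 81 + 0 = 81
81 → 8² + 1² = 64 + 1 = 65
65 → 6² + 5² = 36 + 25 = 61
61 → 6² + 1² = 36 + 1 = 37

37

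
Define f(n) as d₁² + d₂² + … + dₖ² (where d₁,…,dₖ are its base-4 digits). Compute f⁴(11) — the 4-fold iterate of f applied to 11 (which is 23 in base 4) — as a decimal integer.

4

11 = (2,3)_4 → 2² + 3² = 4 + 9 = 13
13 = (3,1)_4 → 3² + 1² = 9 + 1 = 10
10 = (2,2)_4 → 2² + 2² = 4 + 4 = 8
8 = (2,0)_4 → 2² + 0² = 4 + 0 = 4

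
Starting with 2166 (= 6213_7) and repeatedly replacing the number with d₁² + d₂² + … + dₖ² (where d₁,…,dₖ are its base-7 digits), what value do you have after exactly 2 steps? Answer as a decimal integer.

2166 = (6,2,1,3)_7 → 50
50 = (1,0,1)_7 → 2

2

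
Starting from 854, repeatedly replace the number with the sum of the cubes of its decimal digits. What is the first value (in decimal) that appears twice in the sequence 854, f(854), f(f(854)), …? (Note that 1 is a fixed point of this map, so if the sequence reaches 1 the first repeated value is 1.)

854 → 8³ + 5³ + 4³ = 701
701 → 7³ + 0³ + 1³ = 344
344 → 3³ + 4³ + 4³ = 155
155 → 1³ + 5³ + 5³ = 251
251 → 2³ + 5³ + 1³ = 134
134 → 1³ + 3³ + 4³ = 92
92 → 9³ + 2³ = 737
737 → 7³ + 3³ + 7³ = 713
713 → 7³ + 1³ + 3³ = 371
371 → 3³ + 7³ + 1³ = 371  — 371 already appeared earlier.

371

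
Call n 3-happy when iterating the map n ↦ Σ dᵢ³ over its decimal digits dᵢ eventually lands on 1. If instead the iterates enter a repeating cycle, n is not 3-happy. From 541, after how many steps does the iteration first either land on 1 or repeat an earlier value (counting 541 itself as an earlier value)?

541 → 5³ + 4³ + 1³ = 190
190 → 1³ + 9³ + 0³ = 730
730 → 7³ + 3³ + 0³ = 370
370 → 3³ + 7³ + 0³ = 370  — 370 repeats.
That took 4 steps.

4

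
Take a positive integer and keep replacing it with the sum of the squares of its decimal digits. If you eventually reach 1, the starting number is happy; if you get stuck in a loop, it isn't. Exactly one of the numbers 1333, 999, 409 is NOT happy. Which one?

1333: 1333 → 28 → 68 → 100 → 1  — reaches 1 (happy)
999: 999 → 243 → 29 → 85 → 89 → 145 → 42 → 20 → 4 → 16 → 37 → 58 → 89  — repeats 89 (not happy)
409: 409 → 97 → 130 → 10 → 1  — reaches 1 (happy)

999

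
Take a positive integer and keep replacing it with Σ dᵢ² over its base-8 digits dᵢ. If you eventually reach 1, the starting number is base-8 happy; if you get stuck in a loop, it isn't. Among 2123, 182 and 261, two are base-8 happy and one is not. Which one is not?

2123: 2123 → 27 → 18 → 8 → 1  — reaches 1 (base-8 happy)
182: 182 → 76 → 18 → 8 → 1  — reaches 1 (base-8 happy)
261: 261 → 41 → 26 → 13 → 26  — repeats 26 (not base-8 happy)

261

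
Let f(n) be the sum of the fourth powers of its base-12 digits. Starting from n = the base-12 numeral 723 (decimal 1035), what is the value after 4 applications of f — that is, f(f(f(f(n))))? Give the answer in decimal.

7984

1035 = (7,2,3)_12 → 7⁴ + 2⁴ + 3⁴ = 2401 + 16 + 81 = 2498
2498 = (1,5,4,2)_12 → 1⁴ + 5⁴ + 4⁴ + 2⁴ = 1 + 625 + 256 + 16 = 898
898 = (6,2,10)_12 → 6⁴ + 2⁴ + 10⁴ = 1296 + 16 + 10000 = 11312
11312 = (6,6,6,8)_12 → 6⁴ + 6⁴ + 6⁴ + 8⁴ = 1296 + 1296 + 1296 + 4096 = 7984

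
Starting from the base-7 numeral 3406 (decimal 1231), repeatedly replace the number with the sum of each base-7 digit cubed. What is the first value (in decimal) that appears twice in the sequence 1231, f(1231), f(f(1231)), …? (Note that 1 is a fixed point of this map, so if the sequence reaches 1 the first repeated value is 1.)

1231 = (3,4,0,6)_7 → 3³ + 4³ + 0³ + 6³ = 307
307 = (6,1,6)_7 → 6³ + 1³ + 6³ = 433
433 = (1,1,5,6)_7 → 1³ + 1³ + 5³ + 6³ = 343
343 = (1,0,0,0)_7 → 1³ + 0³ + 0³ + 0³ = 1  — reached the fixed point 1.
1 → 1, so 1 is the first repeated value.

1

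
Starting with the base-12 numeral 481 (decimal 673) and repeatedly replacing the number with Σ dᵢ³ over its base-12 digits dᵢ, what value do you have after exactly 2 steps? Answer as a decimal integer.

673 = (4,8,1)_12 → 4³ + 8³ + 1³ = 577
577 = (4,0,1)_12 → 4³ + 0³ + 1³ = 65

65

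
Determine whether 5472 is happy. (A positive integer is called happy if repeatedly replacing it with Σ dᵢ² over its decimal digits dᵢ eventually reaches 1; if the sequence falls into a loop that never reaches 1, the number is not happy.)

5472 → 5² + 4² + 7² + 2² = 94
94 → 9² + 4² = 97
97 → 9² + 7² = 130
130 → 1² + 3² + 0² = 10
10 → 1² + 0² = 1  — reached 1.

happy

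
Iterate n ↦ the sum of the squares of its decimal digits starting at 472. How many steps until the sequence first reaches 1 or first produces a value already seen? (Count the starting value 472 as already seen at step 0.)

472 → 4² + 7² + 2² = 69
69 → 6² + 9² = 117
117 → 1² + 1² + 7² = 51
51 → 5² + 1² = 26
26 → 2² + 6² = 40
40 → 4² + 0² = 16
16 → 1² + 6² = 37
37 → 3² + 7² = 58
58 → 5² + 8² = 89
89 → 8² + 9² = 145
145 → 1² + 4² + 5² = 42
42 → 4² + 2² = 20
20 → 2² + 0² = 4
4 → 4² = 16  — 16 repeats.
That took 14 steps.

14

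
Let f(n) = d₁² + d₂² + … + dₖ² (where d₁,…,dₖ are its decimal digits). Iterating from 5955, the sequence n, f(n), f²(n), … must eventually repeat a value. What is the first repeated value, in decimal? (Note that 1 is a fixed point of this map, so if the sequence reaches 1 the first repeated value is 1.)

5955 → 156
156 → 62
62 → 40
40 → 16
16 → 37
37 → 58
58 → 89
89 → 145
145 → 42
42 → 20
20 → 4
4 → 16  — 16 already appeared earlier.

16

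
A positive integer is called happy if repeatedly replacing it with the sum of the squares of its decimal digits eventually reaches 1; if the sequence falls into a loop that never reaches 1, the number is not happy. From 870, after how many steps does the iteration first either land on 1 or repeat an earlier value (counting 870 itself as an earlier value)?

12

870 → 8² + 7² + 0² = 113
113 → 1² + 1² + 3² = 11
11 → 1² + 1² = 2
2 → 2² = 4
4 → 4² = 16
16 → 1² + 6² = 37
37 → 3² + 7² = 58
58 → 5² + 8² = 89
89 → 8² + 9² = 145
145 → 1² + 4² + 5² = 42
42 → 4² + 2² = 20
20 → 2² + 0² = 4  — 4 repeats.
That took 12 steps.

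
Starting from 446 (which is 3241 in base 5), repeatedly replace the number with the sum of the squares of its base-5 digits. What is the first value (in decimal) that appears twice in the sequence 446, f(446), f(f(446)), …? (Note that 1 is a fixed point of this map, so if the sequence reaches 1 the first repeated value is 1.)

4

446 = (3,2,4,1)_5 → 3² + 2² + 4² + 1² = 9 + 4 + 16 + 1 = 30
30 = (1,1,0)_5 → 1² + 1² + 0² = 1 + 1 + 0 = 2
2 = (2)_5 → 2² = 4
4 = (4)_5 → 4² = 16
16 = (3,1)_5 → 3² + 1² = 9 + 1 = 10
10 = (2,0)_5 → 2² + 0² = 4 + 0 = 4  — 4 already appeared earlier.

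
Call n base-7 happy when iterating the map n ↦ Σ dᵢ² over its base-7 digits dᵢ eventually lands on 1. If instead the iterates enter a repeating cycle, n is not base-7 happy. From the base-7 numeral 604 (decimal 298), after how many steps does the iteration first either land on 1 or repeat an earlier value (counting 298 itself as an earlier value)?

3

298 = (6,0,4)_7 → 6² + 0² + 4² = 52
52 = (1,0,3)_7 → 1² + 0² + 3² = 10
10 = (1,3)_7 → 1² + 3² = 10  — 10 repeats.
That took 3 steps.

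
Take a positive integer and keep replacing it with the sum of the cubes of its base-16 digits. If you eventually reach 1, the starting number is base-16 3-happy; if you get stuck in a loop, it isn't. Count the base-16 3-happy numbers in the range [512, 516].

512: 512 → 8 → 512  — not base-16 3-happy
513: 513 → 9 → 729 → 2934 → 1890 → 567 → 378 → 1344 → 189 → 3528 → 4437 → 252 → 5103 → 6147 → 540 → 1737 → 2673 → 1344  — not base-16 3-happy
514: 514 → 16 → 1  — base-16 3-happy
515: 515 → 35 → 35  — not base-16 3-happy
516: 516 → 72 → 576 → 72  — not base-16 3-happy
base-16 3-happy: 514

1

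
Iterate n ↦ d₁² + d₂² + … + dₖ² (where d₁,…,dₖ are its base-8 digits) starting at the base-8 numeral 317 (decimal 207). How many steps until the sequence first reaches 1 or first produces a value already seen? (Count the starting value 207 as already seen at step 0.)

11

207 = (3,1,7)_8 → 3² + 1² + 7² = 9 + 1 + 49 = 59
59 = (7,3)_8 → 7² + 3² = 49 + 9 = 58
58 = (7,2)_8 → 7² + 2² = 49 + 4 = 53
53 = (6,5)_8 → 6² + 5² = 36 + 25 = 61
61 = (7,5)_8 → 7² + 5² = 49 + 25 = 74
74 = (1,1,2)_8 → 1² + 1² + 2² = 1 + 1 + 4 = 6
6 = (6)_8 → 6² = 36
36 = (4,4)_8 → 4² + 4² = 16 + 16 = 32
32 = (4,0)_8 → 4² + 0² = 16 + 0 = 16
16 = (2,0)_8 → 2² + 0² = 4 + 0 = 4
4 = (4)_8 → 4² = 16  — 16 repeats.
That took 11 steps.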